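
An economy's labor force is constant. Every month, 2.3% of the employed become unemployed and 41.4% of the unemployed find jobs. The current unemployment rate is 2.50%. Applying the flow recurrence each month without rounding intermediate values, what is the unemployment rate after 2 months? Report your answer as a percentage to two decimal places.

With a fixed labor force, u_{t+1} = u_t + s·(1−u_t) − f·u_t = u_t·(1−s−f) + s.
Here 1−s−f = 0.563 and s = 0.023.
u_1 = 0.025000 × 0.563 + 0.023 = 0.037075.
u_2 = 0.037075 × 0.563 + 0.023 = 0.043873.

Unemployment rate after two months ≈ 4.39%.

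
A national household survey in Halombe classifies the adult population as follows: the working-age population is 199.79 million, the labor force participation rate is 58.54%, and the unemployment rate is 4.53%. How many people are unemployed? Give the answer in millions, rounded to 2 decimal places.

Labor force = 0.5854 × 199.79 = 116.96 million.
Unemployed = 0.0453 × 116.96 ≈ 5.30 million.

About 5.30 million are unemployed.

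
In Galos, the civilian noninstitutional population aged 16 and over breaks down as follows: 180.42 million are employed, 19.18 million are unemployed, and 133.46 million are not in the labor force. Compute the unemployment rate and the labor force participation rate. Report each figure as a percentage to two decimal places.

Unemployment rate ≈ 9.61%; labor force participation rate ≈ 59.93%.

Labor force = employed + unemployed = 180.42 + 19.18 = 199.60 million.
Working-age population = 199.60 + 133.46 = 333.06 million.
Unemployment rate = 19.18 / 199.60 = 9.61%.
Labor force participation rate = 199.60 / 333.06 = 59.93%.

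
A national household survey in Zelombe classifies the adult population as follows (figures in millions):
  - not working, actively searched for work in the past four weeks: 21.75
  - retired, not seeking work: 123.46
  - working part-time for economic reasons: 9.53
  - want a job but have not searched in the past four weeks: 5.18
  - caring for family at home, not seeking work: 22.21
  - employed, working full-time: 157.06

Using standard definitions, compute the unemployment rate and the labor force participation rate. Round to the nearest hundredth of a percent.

Unemployment rate ≈ 11.55%; labor force participation rate ≈ 55.53%.

Employed = 9.53 + 157.06 = 166.59 million (anyone who worked, including part-time for economic reasons, counts as employed).
Unemployed = 21.75 million.
Labor force = 166.59 + 21.75 = 188.34 million.
Not in labor force = 123.46 + 5.18 + 22.21 = 150.85 million (those not working and not actively searching are outside the labor force — including those who want a job but have given up searching).
Civilian working-age population = 188.34 + 150.85 = 339.19 million.
Unemployment rate = 21.75 / 188.34 = 11.55%.
Labor force participation rate = 188.34 / 339.19 = 55.53%.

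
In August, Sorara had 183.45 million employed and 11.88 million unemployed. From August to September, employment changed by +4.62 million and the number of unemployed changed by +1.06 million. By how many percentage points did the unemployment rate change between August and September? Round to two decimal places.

The unemployment rate changed by +0.36 percentage points.

August: labor force = 183.45 + 11.88 = 195.33; u = 11.88/195.33 = 6.08%.
September: labor force = 188.07 + 12.94 = 201.01; u = 12.94/201.01 = 6.44%.
Change = 6.44% − 6.08% = +0.36 pp.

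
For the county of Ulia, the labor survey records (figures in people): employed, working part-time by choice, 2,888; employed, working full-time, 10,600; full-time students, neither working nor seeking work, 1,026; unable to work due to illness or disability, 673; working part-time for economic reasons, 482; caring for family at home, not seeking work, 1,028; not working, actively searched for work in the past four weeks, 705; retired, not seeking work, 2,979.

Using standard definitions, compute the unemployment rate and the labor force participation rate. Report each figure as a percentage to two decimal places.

Unemployment rate ≈ 4.80%; labor force participation rate ≈ 72.00%.

Employed = 2,888 + 10,600 + 482 = 13,970 (anyone who worked, including part-time for economic reasons, counts as employed).
Unemployed = 705.
Labor force = 13,970 + 705 = 14,675.
Not in labor force = 1,026 + 673 + 1,028 + 2,979 = 5,706 (those not working and not actively searching are outside the labor force).
Civilian working-age population = 14,675 + 5,706 = 20,381.
Unemployment rate = 705 / 14,675 = 4.80%.
Labor force participation rate = 14,675 / 20,381 = 72.00%.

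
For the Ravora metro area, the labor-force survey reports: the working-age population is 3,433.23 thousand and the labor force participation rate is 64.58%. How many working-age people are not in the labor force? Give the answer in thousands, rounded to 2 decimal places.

About 1,216.05 thousand are not in the labor force.

Share not in the labor force = 1 − 0.6458 = 0.3542.
Not in labor force = 0.3542 × 3,433.23 ≈ 1,216.05 thousand.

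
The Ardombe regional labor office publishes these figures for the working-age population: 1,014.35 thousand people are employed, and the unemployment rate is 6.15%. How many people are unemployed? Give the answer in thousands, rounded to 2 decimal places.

Let U be the number unemployed. The labor force is E + U, and U/(E+U) = 0.0615.
So U = 0.0615 × 1,014.35 / (1 − 0.0615) = 62.3825 / 0.9385 ≈ 66.47 thousand.

About 66.47 thousand are unemployed.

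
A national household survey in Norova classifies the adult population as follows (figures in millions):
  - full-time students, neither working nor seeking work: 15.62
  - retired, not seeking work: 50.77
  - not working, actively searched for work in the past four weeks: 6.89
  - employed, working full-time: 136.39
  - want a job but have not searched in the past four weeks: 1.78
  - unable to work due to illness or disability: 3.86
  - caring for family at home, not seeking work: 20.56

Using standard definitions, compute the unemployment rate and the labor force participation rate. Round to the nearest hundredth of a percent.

Unemployment rate ≈ 4.81%; labor force participation rate ≈ 60.75%.

Employed = 136.39 million.
Unemployed = 6.89 million.
Labor force = 136.39 + 6.89 = 143.28 million.
Not in labor force = 15.62 + 50.77 + 1.78 + 3.86 + 20.56 = 92.59 million (those not working and not actively searching are outside the labor force — including those who want a job but have given up searching).
Civilian working-age population = 143.28 + 92.59 = 235.87 million.
Unemployment rate = 6.89 / 143.28 = 4.81%.
Labor force participation rate = 143.28 / 235.87 = 60.75%.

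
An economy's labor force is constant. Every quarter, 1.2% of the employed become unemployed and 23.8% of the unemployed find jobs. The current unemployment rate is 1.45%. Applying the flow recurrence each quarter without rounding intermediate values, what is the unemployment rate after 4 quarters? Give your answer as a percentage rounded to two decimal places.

With a fixed labor force, u_{t+1} = u_t + s·(1−u_t) − f·u_t = u_t·(1−s−f) + s.
Here 1−s−f = 0.750 and s = 0.012.
u_1 = 0.014500 × 0.750 + 0.012 = 0.022875.
u_2 = 0.022875 × 0.750 + 0.012 = 0.029156.
u_3 = 0.029156 × 0.750 + 0.012 = 0.033867.
u_4 = 0.033867 × 0.750 + 0.012 = 0.037400.

Unemployment rate after four quarters ≈ 3.74%.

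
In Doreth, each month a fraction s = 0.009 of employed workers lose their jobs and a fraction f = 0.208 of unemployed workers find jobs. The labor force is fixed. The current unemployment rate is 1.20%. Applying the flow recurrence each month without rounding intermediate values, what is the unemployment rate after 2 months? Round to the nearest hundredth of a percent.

Unemployment rate after two months ≈ 2.34%.

With a fixed labor force, u_{t+1} = u_t + s·(1−u_t) − f·u_t = u_t·(1−s−f) + s.
Here 1−s−f = 0.783 and s = 0.009.
u_1 = 0.012000 × 0.783 + 0.009 = 0.018396.
u_2 = 0.018396 × 0.783 + 0.009 = 0.023404.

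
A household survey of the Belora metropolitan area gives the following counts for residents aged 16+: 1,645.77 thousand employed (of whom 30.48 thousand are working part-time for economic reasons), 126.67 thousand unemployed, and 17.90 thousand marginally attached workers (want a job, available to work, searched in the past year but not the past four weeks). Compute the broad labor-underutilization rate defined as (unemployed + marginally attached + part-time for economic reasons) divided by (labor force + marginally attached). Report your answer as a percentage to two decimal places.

Labor force = 1,645.77 + 126.67 = 1,772.44 thousand.
Numerator = 126.67 + 17.90 + 30.48 = 175.05 thousand.
Denominator = 1,772.44 + 17.90 = 1,790.34 thousand.
Broad rate = 175.05 / 1,790.34 = 9.78%.

Broad underutilization rate ≈ 9.78%.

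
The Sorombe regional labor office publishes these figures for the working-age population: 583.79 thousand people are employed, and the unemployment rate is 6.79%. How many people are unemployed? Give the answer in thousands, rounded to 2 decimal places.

Let U be the number unemployed. The labor force is E + U, and U/(E+U) = 0.0679.
So U = 0.0679 × 583.79 / (1 − 0.0679) = 39.6393 / 0.9321 ≈ 42.53 thousand.

About 42.53 thousand are unemployed.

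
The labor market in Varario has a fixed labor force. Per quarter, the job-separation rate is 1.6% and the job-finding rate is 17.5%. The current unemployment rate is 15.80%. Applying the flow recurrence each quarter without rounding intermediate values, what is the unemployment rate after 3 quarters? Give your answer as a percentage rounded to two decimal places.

Unemployment rate after three quarters ≈ 12.31%.

With a fixed labor force, u_{t+1} = u_t + s·(1−u_t) − f·u_t = u_t·(1−s−f) + s.
Here 1−s−f = 0.809 and s = 0.016.
u_1 = 0.158000 × 0.809 + 0.016 = 0.143822.
u_2 = 0.143822 × 0.809 + 0.016 = 0.132352.
u_3 = 0.132352 × 0.809 + 0.016 = 0.123073.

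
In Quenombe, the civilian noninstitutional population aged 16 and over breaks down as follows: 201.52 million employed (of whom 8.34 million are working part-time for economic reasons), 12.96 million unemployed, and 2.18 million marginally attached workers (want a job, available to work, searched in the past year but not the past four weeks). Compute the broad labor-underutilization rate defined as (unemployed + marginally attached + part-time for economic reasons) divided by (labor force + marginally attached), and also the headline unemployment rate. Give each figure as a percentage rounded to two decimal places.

Labor force = 201.52 + 12.96 = 214.48 million.
Numerator = 12.96 + 2.18 + 8.34 = 23.48 million.
Denominator = 214.48 + 2.18 = 216.66 million.
Broad rate = 23.48 / 216.66 = 10.84%.
Headline unemployment rate = 12.96 / 214.48 = 6.04%.

Broad underutilization rate ≈ 10.84%; headline unemployment rate ≈ 6.04%.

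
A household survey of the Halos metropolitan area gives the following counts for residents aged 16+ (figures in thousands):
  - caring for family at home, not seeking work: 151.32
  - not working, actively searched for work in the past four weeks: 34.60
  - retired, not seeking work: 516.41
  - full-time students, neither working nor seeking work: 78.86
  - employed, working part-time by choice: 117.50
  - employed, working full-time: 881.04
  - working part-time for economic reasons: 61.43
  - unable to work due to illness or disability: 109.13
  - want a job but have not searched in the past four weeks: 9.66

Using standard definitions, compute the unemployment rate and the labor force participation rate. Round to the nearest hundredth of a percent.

Unemployment rate ≈ 3.16%; labor force participation rate ≈ 55.85%.

Employed = 117.50 + 881.04 + 61.43 = 1,059.97 thousand (anyone who worked, including part-time for economic reasons, counts as employed).
Unemployed = 34.60 thousand.
Labor force = 1,059.97 + 34.60 = 1,094.57 thousand.
Not in labor force = 151.32 + 516.41 + 78.86 + 109.13 + 9.66 = 865.38 thousand (those not working and not actively searching are outside the labor force — including those who want a job but have given up searching).
Civilian working-age population = 1,094.57 + 865.38 = 1,959.95 thousand.
Unemployment rate = 34.60 / 1,094.57 = 3.16%.
Labor force participation rate = 1,094.57 / 1,959.95 = 55.85%.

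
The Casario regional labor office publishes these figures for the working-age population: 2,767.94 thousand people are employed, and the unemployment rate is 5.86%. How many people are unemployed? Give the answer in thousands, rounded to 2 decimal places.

About 172.30 thousand are unemployed.

Let U be the number unemployed. The labor force is E + U, and U/(E+U) = 0.0586.
So U = 0.0586 × 2,767.94 / (1 − 0.0586) = 162.2013 / 0.9414 ≈ 172.30 thousand.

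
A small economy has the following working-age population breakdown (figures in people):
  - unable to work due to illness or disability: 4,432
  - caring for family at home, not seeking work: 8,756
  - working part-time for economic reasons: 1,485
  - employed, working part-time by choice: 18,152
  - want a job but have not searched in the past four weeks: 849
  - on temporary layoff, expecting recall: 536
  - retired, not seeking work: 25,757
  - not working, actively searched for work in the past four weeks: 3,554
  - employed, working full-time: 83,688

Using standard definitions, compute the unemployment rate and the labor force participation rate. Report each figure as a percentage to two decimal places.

Employed = 1,485 + 18,152 + 83,688 = 103,325 (anyone who worked, including part-time for economic reasons, counts as employed).
Unemployed = 536 + 3,554 = 4,090 (jobless and actively searching, or on temporary layoff).
Labor force = 103,325 + 4,090 = 107,415.
Not in labor force = 4,432 + 8,756 + 849 + 25,757 = 39,794 (those not working and not actively searching are outside the labor force — including those who want a job but have given up searching).
Civilian working-age population = 107,415 + 39,794 = 147,209.
Unemployment rate = 4,090 / 107,415 = 3.81%.
Labor force participation rate = 107,415 / 147,209 = 72.97%.

Unemployment rate ≈ 3.81%; labor force participation rate ≈ 72.97%.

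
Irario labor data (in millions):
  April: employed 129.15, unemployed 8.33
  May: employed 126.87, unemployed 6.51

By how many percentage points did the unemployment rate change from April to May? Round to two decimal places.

The unemployment rate changed by −1.18 percentage points.

April: labor force = 129.15 + 8.33 = 137.48; u = 8.33/137.48 = 6.06%.
May: labor force = 126.87 + 6.51 = 133.38; u = 6.51/133.38 = 4.88%.
Change = 4.88% − 6.06% = −1.18 pp.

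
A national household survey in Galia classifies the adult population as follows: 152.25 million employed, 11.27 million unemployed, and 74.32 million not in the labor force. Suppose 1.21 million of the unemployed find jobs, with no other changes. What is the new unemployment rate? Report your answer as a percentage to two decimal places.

Initially, labor force = 152.25 + 11.27 = 163.52 million, so u = 11.27/163.52 = 6.89%.
After the change, unemployed falls and employed rises by 1.21; labor force unchanged → E = 153.46, U = 10.06, labor force = 163.52 million.
New unemployment rate = 10.06 / 163.52 = 6.15%.

New unemployment rate ≈ 6.15%.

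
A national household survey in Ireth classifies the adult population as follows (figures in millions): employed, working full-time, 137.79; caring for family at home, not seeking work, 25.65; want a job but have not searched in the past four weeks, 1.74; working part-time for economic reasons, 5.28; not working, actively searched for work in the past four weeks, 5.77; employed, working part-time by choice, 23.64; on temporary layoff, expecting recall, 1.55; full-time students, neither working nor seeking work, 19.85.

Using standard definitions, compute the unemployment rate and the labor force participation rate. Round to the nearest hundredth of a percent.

Unemployment rate ≈ 4.21%; labor force participation rate ≈ 78.65%.

Employed = 137.79 + 5.28 + 23.64 = 166.71 million (anyone who worked, including part-time for economic reasons, counts as employed).
Unemployed = 5.77 + 1.55 = 7.32 million (jobless and actively searching, or on temporary layoff).
Labor force = 166.71 + 7.32 = 174.03 million.
Not in labor force = 25.65 + 1.74 + 19.85 = 47.24 million (those not working and not actively searching are outside the labor force — including those who want a job but have given up searching).
Civilian working-age population = 174.03 + 47.24 = 221.27 million.
Unemployment rate = 7.32 / 174.03 = 4.21%.
Labor force participation rate = 174.03 / 221.27 = 78.65%.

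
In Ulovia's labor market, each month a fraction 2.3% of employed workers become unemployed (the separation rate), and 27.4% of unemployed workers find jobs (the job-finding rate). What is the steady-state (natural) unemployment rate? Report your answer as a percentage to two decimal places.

Steady-state unemployment rate ≈ 7.74%.

At steady state the flows balance: s·E = f·U, so U/(E+U) = s/(s+f).
u* = 2.3 / (2.3 + 27.4) = 2.3 / 29.70 = 7.74%.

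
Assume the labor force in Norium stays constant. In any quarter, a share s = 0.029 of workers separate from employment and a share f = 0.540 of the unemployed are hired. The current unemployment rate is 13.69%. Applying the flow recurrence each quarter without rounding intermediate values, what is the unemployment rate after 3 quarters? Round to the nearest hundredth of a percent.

With a fixed labor force, u_{t+1} = u_t + s·(1−u_t) − f·u_t = u_t·(1−s−f) + s.
Here 1−s−f = 0.431 and s = 0.029.
u_1 = 0.136900 × 0.431 + 0.029 = 0.088004.
u_2 = 0.088004 × 0.431 + 0.029 = 0.066930.
u_3 = 0.066930 × 0.431 + 0.029 = 0.057847.

Unemployment rate after three quarters ≈ 5.78%.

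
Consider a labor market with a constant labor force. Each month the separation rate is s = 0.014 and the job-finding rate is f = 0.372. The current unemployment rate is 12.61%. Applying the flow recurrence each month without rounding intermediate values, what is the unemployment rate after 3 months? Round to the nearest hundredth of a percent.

Unemployment rate after three months ≈ 5.71%.

With a fixed labor force, u_{t+1} = u_t + s·(1−u_t) − f·u_t = u_t·(1−s−f) + s.
Here 1−s−f = 0.614 and s = 0.014.
u_1 = 0.126100 × 0.614 + 0.014 = 0.091425.
u_2 = 0.091425 × 0.614 + 0.014 = 0.070135.
u_3 = 0.070135 × 0.614 + 0.014 = 0.057063.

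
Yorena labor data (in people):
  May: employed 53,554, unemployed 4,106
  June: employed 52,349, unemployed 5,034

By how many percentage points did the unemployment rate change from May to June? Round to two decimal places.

The unemployment rate changed by +1.65 percentage points.

May: labor force = 53,554 + 4,106 = 57,660; u = 4,106/57,660 = 7.12%.
June: labor force = 52,349 + 5,034 = 57,383; u = 5,034/57,383 = 8.77%.
Change = 8.77% − 7.12% = +1.65 pp.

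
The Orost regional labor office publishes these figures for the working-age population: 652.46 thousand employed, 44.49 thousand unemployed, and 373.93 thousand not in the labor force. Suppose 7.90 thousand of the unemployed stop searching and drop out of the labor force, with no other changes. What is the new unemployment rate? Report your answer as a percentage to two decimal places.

Initially, labor force = 652.46 + 44.49 = 696.95 thousand, so u = 44.49/696.95 = 6.38%.
After the change, unemployed and labor force both fall by 7.90 → E = 652.46, U = 36.59, labor force = 689.05 thousand.
New unemployment rate = 36.59 / 689.05 = 5.31%.

New unemployment rate ≈ 5.31%.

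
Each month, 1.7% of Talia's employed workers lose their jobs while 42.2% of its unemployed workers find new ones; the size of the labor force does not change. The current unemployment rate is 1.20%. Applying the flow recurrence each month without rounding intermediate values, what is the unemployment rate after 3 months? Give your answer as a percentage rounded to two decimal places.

With a fixed labor force, u_{t+1} = u_t + s·(1−u_t) − f·u_t = u_t·(1−s−f) + s.
Here 1−s−f = 0.561 and s = 0.017.
u_1 = 0.012000 × 0.561 + 0.017 = 0.023732.
u_2 = 0.023732 × 0.561 + 0.017 = 0.030314.
u_3 = 0.030314 × 0.561 + 0.017 = 0.034006.

Unemployment rate after three months ≈ 3.40%.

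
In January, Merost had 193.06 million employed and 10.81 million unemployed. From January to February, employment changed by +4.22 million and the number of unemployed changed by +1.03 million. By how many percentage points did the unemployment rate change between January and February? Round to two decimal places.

January: labor force = 193.06 + 10.81 = 203.87; u = 10.81/203.87 = 5.30%.
February: labor force = 197.28 + 11.84 = 209.12; u = 11.84/209.12 = 5.66%.
Change = 5.66% − 5.30% = +0.36 pp.

The unemployment rate changed by +0.36 percentage points.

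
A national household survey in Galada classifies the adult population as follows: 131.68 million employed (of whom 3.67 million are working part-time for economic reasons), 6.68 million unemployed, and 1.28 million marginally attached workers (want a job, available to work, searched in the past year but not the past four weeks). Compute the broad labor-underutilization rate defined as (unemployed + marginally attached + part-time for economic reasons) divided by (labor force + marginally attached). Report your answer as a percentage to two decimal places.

Labor force = 131.68 + 6.68 = 138.36 million.
Numerator = 6.68 + 1.28 + 3.67 = 11.63 million.
Denominator = 138.36 + 1.28 = 139.64 million.
Broad rate = 11.63 / 139.64 = 8.33%.

Broad underutilization rate ≈ 8.33%.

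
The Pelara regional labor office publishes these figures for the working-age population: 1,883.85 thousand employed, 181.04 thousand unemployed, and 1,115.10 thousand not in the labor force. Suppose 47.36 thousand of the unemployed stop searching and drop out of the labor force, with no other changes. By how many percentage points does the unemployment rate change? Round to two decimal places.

Initially, labor force = 1,883.85 + 181.04 = 2,064.89 thousand, so u = 181.04/2,064.89 = 8.77%.
After the change, unemployed and labor force both fall by 47.36 → E = 1,883.85, U = 133.68, labor force = 2,017.53 thousand.
New unemployment rate = 133.68 / 2,017.53 = 6.63%.
Change = 6.63% − 8.77% = −2.14 percentage points.

The unemployment rate changes by −2.14 percentage points.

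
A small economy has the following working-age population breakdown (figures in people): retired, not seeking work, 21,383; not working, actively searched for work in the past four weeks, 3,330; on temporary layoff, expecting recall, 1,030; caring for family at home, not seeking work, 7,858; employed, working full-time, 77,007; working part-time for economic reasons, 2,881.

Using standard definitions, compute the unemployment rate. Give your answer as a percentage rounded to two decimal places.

Employed = 77,007 + 2,881 = 79,888 (anyone who worked, including part-time for economic reasons, counts as employed).
Unemployed = 3,330 + 1,030 = 4,360 (jobless and actively searching, or on temporary layoff).
Labor force = 79,888 + 4,360 = 84,248.
Unemployment rate = 4,360 / 84,248 = 5.18%.

Unemployment rate ≈ 5.18%.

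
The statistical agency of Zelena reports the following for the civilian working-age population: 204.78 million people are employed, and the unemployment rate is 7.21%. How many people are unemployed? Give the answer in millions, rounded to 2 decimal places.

About 15.91 million are unemployed.

Let U be the number unemployed. The labor force is E + U, and U/(E+U) = 0.0721.
So U = 0.0721 × 204.78 / (1 − 0.0721) = 14.7646 / 0.9279 ≈ 15.91 million.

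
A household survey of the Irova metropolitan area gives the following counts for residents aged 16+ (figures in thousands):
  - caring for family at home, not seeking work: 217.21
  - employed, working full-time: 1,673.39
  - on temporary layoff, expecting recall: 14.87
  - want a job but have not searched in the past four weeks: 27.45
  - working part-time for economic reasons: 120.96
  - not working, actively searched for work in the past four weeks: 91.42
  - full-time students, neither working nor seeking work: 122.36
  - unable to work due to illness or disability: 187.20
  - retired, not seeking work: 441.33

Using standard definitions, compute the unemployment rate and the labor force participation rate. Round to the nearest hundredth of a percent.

Employed = 1,673.39 + 120.96 = 1,794.35 thousand (anyone who worked, including part-time for economic reasons, counts as employed).
Unemployed = 14.87 + 91.42 = 106.29 thousand (jobless and actively searching, or on temporary layoff).
Labor force = 1,794.35 + 106.29 = 1,900.64 thousand.
Not in labor force = 217.21 + 27.45 + 122.36 + 187.20 + 441.33 = 995.55 thousand (those not working and not actively searching are outside the labor force — including those who want a job but have given up searching).
Civilian working-age population = 1,900.64 + 995.55 = 2,896.19 thousand.
Unemployment rate = 106.29 / 1,900.64 = 5.59%.
Labor force participation rate = 1,900.64 / 2,896.19 = 65.63%.

Unemployment rate ≈ 5.59%; labor force participation rate ≈ 65.63%.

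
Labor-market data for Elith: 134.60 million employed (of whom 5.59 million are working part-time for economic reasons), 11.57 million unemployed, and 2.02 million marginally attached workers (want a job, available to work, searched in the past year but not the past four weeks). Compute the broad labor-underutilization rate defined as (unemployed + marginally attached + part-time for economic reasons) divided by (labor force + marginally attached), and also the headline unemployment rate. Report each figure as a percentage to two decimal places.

Labor force = 134.60 + 11.57 = 146.17 million.
Numerator = 11.57 + 2.02 + 5.59 = 19.18 million.
Denominator = 146.17 + 2.02 = 148.19 million.
Broad rate = 19.18 / 148.19 = 12.94%.
Headline unemployment rate = 11.57 / 146.17 = 7.92%.

Broad underutilization rate ≈ 12.94%; headline unemployment rate ≈ 7.92%.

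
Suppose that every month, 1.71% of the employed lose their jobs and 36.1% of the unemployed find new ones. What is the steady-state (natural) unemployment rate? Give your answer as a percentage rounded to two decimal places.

At steady state the flows balance: s·E = f·U, so U/(E+U) = s/(s+f).
u* = 1.71 / (1.71 + 36.1) = 1.71 / 37.81 = 4.52%.

Steady-state unemployment rate ≈ 4.52%.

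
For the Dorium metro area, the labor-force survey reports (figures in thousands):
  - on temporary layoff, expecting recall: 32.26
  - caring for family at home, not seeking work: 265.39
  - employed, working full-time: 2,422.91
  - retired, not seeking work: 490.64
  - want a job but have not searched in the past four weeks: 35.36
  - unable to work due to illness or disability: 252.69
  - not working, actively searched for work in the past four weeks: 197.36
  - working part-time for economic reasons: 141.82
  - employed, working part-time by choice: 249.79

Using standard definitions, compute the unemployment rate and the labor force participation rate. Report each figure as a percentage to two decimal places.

Unemployment rate ≈ 7.54%; labor force participation rate ≈ 74.46%.

Employed = 2,422.91 + 141.82 + 249.79 = 2,814.52 thousand (anyone who worked, including part-time for economic reasons, counts as employed).
Unemployed = 32.26 + 197.36 = 229.62 thousand (jobless and actively searching, or on temporary layoff).
Labor force = 2,814.52 + 229.62 = 3,044.14 thousand.
Not in labor force = 265.39 + 490.64 + 35.36 + 252.69 = 1,044.08 thousand (those not working and not actively searching are outside the labor force — including those who want a job but have given up searching).
Civilian working-age population = 3,044.14 + 1,044.08 = 4,088.22 thousand.
Unemployment rate = 229.62 / 3,044.14 = 7.54%.
Labor force participation rate = 3,044.14 / 4,088.22 = 74.46%.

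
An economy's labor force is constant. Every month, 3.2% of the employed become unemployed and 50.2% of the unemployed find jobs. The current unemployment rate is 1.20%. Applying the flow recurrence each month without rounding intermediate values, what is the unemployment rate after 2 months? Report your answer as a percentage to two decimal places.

Unemployment rate after two months ≈ 4.95%.

With a fixed labor force, u_{t+1} = u_t + s·(1−u_t) − f·u_t = u_t·(1−s−f) + s.
Here 1−s−f = 0.466 and s = 0.032.
u_1 = 0.012000 × 0.466 + 0.032 = 0.037592.
u_2 = 0.037592 × 0.466 + 0.032 = 0.049518.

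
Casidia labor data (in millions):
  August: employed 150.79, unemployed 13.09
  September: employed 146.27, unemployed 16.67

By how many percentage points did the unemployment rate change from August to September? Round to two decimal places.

August: labor force = 150.79 + 13.09 = 163.88; u = 13.09/163.88 = 7.99%.
September: labor force = 146.27 + 16.67 = 162.94; u = 16.67/162.94 = 10.23%.
Change = 10.23% − 7.99% = +2.24 pp.

The unemployment rate changed by +2.24 percentage points.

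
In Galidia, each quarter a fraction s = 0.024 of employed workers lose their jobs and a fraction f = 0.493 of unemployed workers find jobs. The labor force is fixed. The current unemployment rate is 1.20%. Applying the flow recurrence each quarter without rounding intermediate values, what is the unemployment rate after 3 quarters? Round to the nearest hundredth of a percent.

Unemployment rate after three quarters ≈ 4.25%.

With a fixed labor force, u_{t+1} = u_t + s·(1−u_t) − f·u_t = u_t·(1−s−f) + s.
Here 1−s−f = 0.483 and s = 0.024.
u_1 = 0.012000 × 0.483 + 0.024 = 0.029796.
u_2 = 0.029796 × 0.483 + 0.024 = 0.038391.
u_3 = 0.038391 × 0.483 + 0.024 = 0.042543.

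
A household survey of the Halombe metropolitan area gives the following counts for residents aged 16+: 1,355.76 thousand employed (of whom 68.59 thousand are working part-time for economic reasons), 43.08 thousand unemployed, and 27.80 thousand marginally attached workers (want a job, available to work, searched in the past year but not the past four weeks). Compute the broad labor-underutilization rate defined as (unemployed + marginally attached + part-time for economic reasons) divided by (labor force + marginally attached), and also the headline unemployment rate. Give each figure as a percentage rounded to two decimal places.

Labor force = 1,355.76 + 43.08 = 1,398.84 thousand.
Numerator = 43.08 + 27.80 + 68.59 = 139.47 thousand.
Denominator = 1,398.84 + 27.80 = 1,426.64 thousand.
Broad rate = 139.47 / 1,426.64 = 9.78%.
Headline unemployment rate = 43.08 / 1,398.84 = 3.08%.

Broad underutilization rate ≈ 9.78%; headline unemployment rate ≈ 3.08%.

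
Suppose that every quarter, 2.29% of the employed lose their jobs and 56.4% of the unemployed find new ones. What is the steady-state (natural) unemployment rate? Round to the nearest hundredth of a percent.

Steady-state unemployment rate ≈ 3.90%.

At steady state the flows balance: s·E = f·U, so U/(E+U) = s/(s+f).
u* = 2.29 / (2.29 + 56.4) = 2.29 / 58.69 = 3.90%.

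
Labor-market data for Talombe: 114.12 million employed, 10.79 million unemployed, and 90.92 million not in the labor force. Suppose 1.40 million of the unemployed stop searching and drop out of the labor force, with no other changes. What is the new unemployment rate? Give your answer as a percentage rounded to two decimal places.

Initially, labor force = 114.12 + 10.79 = 124.91 million, so u = 10.79/124.91 = 8.64%.
After the change, unemployed and labor force both fall by 1.40 → E = 114.12, U = 9.39, labor force = 123.51 million.
New unemployment rate = 9.39 / 123.51 = 7.60%.

New unemployment rate ≈ 7.60%.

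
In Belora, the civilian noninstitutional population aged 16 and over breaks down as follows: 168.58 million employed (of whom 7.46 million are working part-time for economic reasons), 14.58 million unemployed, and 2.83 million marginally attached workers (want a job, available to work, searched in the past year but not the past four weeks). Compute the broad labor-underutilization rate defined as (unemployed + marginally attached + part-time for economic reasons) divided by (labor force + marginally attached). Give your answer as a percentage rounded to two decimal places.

Labor force = 168.58 + 14.58 = 183.16 million.
Numerator = 14.58 + 2.83 + 7.46 = 24.87 million.
Denominator = 183.16 + 2.83 = 185.99 million.
Broad rate = 24.87 / 185.99 = 13.37%.

Broad underutilization rate ≈ 13.37%.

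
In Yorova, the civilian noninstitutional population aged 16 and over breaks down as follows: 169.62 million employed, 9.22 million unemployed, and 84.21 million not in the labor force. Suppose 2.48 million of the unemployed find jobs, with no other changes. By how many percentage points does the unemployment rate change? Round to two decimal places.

Initially, labor force = 169.62 + 9.22 = 178.84 million, so u = 9.22/178.84 = 5.16%.
After the change, unemployed falls and employed rises by 2.48; labor force unchanged → E = 172.10, U = 6.74, labor force = 178.84 million.
New unemployment rate = 6.74 / 178.84 = 3.77%.
Change = 3.77% − 5.16% = −1.39 percentage points.

The unemployment rate changes by −1.39 percentage points.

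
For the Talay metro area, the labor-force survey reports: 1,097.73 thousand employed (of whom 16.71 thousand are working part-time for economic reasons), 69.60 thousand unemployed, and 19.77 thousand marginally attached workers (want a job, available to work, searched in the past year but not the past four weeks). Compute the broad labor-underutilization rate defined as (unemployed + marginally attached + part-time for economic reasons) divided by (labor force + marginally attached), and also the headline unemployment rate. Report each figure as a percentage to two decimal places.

Labor force = 1,097.73 + 69.60 = 1,167.33 thousand.
Numerator = 69.60 + 19.77 + 16.71 = 106.08 thousand.
Denominator = 1,167.33 + 19.77 = 1,187.10 thousand.
Broad rate = 106.08 / 1,187.10 = 8.94%.
Headline unemployment rate = 69.60 / 1,167.33 = 5.96%.

Broad underutilization rate ≈ 8.94%; headline unemployment rate ≈ 5.96%.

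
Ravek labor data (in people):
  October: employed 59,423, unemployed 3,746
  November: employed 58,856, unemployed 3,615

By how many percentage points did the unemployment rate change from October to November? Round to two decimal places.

October: labor force = 59,423 + 3,746 = 63,169; u = 3,746/63,169 = 5.93%.
November: labor force = 58,856 + 3,615 = 62,471; u = 3,615/62,471 = 5.79%.
Change = 5.79% − 5.93% = −0.14 pp.

The unemployment rate changed by −0.14 percentage points.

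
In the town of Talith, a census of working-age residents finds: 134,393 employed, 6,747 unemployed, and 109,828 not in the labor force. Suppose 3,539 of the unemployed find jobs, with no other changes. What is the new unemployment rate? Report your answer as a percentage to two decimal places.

New unemployment rate ≈ 2.27%.

Initially, labor force = 134,393 + 6,747 = 141,140, so u = 6,747/141,140 = 4.78%.
After the change, unemployed falls and employed rises by 3,539; labor force unchanged → E = 137,932, U = 3,208, labor force = 141,140.
New unemployment rate = 3,208 / 141,140 = 2.27%.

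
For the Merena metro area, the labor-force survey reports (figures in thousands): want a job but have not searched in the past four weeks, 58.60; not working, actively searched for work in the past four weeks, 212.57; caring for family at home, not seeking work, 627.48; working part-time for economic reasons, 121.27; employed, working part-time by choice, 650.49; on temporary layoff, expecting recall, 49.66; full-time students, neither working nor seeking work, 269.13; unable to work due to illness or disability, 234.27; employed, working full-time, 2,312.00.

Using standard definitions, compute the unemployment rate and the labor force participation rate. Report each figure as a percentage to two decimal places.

Employed = 121.27 + 650.49 + 2,312.00 = 3,083.76 thousand (anyone who worked, including part-time for economic reasons, counts as employed).
Unemployed = 212.57 + 49.66 = 262.23 thousand (jobless and actively searching, or on temporary layoff).
Labor force = 3,083.76 + 262.23 = 3,345.99 thousand.
Not in labor force = 58.60 + 627.48 + 269.13 + 234.27 = 1,189.48 thousand (those not working and not actively searching are outside the labor force — including those who want a job but have given up searching).
Civilian working-age population = 3,345.99 + 1,189.48 = 4,535.47 thousand.
Unemployment rate = 262.23 / 3,345.99 = 7.84%.
Labor force participation rate = 3,345.99 / 4,535.47 = 73.77%.

Unemployment rate ≈ 7.84%; labor force participation rate ≈ 73.77%.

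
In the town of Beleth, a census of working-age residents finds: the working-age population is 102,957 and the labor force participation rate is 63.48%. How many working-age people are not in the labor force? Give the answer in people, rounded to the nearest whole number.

About 37,600 are not in the labor force.

Share not in the labor force = 1 − 0.6348 = 0.3652.
Not in labor force = 0.3652 × 102,957 ≈ 37,600.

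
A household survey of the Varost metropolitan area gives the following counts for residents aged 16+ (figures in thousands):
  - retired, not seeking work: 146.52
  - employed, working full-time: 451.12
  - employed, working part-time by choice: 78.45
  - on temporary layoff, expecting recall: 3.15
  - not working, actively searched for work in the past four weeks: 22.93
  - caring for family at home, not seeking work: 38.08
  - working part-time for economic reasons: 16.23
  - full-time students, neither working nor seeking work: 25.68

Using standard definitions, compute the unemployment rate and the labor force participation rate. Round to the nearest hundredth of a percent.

Employed = 451.12 + 78.45 + 16.23 = 545.80 thousand (anyone who worked, including part-time for economic reasons, counts as employed).
Unemployed = 3.15 + 22.93 = 26.08 thousand (jobless and actively searching, or on temporary layoff).
Labor force = 545.80 + 26.08 = 571.88 thousand.
Not in labor force = 146.52 + 38.08 + 25.68 = 210.28 thousand (those not working and not actively searching are outside the labor force).
Civilian working-age population = 571.88 + 210.28 = 782.16 thousand.
Unemployment rate = 26.08 / 571.88 = 4.56%.
Labor force participation rate = 571.88 / 782.16 = 73.12%.

Unemployment rate ≈ 4.56%; labor force participation rate ≈ 73.12%.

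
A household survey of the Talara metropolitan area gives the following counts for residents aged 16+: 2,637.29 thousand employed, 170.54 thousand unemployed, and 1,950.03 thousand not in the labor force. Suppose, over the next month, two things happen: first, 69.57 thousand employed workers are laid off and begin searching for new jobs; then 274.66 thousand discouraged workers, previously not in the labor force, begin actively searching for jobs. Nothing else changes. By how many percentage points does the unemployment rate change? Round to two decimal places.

The unemployment rate changes by +10.63 percentage points.

Initially, labor force = 2,637.29 + 170.54 = 2,807.83 thousand, so u = 170.54/2,807.83 = 6.07%.
After the first change, employed falls and unemployed rises by 69.57; labor force unchanged → E = 2,567.72, U = 240.11, labor force = 2,807.83 thousand.
After the second change, unemployed and labor force both rise by 274.66 → E = 2,567.72, U = 514.77, labor force = 3,082.49 thousand.
New unemployment rate = 514.77 / 3,082.49 = 16.70%.
Change = 16.70% − 6.07% = +10.63 percentage points.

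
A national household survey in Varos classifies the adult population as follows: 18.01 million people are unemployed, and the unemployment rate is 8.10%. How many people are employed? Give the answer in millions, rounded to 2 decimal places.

Labor force = U / u = 18.01 / 0.0810 ≈ 222.35 million.
Employed = labor force − unemployed = 222.35 − 18.01 = 204.34 million.

About 204.34 million are employed.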